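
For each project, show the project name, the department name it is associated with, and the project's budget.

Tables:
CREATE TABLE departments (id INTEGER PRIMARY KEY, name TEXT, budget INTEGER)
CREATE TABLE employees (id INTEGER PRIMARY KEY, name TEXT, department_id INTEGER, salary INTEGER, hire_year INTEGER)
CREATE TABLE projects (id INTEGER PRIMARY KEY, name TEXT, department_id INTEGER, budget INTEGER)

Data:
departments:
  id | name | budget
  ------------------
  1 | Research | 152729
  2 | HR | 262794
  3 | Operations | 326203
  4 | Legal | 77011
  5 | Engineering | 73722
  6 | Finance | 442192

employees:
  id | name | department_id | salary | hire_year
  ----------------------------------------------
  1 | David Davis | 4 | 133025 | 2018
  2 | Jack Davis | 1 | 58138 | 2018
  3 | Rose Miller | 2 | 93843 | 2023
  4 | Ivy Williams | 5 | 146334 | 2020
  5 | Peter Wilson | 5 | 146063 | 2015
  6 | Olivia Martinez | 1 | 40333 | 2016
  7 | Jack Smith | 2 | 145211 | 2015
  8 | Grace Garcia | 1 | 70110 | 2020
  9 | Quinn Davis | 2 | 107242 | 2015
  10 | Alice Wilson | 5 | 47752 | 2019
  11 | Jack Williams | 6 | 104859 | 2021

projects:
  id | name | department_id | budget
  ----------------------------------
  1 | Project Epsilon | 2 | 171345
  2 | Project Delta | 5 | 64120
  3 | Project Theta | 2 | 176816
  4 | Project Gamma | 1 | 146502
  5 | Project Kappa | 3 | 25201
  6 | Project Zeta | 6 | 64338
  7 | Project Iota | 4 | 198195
SELECT c.name, p.name AS department, c.budget FROM projects c JOIN departments p ON c.department_id = p.id

Execution result:
name | department | budget
Project Epsilon | HR | 171345
Project Delta | Engineering | 64120
Project Theta | HR | 176816
Project Gamma | Research | 146502
Project Kappa | Operations | 25201
Project Zeta | Finance | 64338
Project Iota | Legal | 198195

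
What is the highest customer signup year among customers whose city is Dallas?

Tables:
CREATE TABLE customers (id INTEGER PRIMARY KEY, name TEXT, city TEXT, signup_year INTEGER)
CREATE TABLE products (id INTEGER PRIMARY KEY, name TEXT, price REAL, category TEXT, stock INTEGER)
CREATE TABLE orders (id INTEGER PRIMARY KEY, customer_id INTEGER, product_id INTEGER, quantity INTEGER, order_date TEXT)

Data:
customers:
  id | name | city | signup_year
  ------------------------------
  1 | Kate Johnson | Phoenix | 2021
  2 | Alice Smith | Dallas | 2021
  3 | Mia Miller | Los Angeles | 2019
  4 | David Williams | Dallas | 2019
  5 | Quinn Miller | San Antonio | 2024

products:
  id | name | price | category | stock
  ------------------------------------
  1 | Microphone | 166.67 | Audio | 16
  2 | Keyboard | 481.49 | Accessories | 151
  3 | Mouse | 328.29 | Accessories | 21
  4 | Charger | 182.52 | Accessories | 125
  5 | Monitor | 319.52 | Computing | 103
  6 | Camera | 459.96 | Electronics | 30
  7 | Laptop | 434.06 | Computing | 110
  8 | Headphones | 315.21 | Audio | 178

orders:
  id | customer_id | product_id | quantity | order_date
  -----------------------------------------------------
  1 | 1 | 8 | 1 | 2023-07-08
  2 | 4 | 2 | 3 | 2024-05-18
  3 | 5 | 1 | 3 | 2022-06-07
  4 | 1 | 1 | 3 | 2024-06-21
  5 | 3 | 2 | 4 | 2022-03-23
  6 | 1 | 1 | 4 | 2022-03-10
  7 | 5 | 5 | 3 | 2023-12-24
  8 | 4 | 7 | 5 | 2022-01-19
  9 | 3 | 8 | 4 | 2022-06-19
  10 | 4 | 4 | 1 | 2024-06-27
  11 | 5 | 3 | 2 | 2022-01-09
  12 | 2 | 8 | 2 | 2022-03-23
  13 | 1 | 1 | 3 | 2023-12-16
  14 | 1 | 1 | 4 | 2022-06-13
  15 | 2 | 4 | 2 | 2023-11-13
SELECT MAX(signup_year) FROM customers WHERE city = 'Dallas'

Execution result:
2021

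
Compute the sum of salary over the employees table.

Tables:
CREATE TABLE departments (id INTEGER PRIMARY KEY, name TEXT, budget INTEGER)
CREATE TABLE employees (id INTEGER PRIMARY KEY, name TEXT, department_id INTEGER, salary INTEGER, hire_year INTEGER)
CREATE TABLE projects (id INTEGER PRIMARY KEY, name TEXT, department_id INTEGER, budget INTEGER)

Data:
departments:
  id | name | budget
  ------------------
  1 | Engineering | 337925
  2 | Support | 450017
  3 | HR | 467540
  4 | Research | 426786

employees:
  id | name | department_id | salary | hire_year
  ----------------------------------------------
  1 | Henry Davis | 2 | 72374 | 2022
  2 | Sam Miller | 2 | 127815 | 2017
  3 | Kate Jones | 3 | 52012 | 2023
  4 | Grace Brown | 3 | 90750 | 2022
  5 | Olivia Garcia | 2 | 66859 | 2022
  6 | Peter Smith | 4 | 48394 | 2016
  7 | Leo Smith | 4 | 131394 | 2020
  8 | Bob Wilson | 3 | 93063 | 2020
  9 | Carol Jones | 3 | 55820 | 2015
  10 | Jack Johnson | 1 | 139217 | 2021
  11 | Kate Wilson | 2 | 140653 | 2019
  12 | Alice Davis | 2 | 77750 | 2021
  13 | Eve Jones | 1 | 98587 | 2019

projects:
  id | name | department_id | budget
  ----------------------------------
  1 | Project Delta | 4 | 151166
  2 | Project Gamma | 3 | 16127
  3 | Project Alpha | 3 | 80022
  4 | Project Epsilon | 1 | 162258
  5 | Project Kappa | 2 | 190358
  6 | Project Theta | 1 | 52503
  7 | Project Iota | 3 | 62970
SELECT SUM(salary) FROM employees

Execution result:
1194688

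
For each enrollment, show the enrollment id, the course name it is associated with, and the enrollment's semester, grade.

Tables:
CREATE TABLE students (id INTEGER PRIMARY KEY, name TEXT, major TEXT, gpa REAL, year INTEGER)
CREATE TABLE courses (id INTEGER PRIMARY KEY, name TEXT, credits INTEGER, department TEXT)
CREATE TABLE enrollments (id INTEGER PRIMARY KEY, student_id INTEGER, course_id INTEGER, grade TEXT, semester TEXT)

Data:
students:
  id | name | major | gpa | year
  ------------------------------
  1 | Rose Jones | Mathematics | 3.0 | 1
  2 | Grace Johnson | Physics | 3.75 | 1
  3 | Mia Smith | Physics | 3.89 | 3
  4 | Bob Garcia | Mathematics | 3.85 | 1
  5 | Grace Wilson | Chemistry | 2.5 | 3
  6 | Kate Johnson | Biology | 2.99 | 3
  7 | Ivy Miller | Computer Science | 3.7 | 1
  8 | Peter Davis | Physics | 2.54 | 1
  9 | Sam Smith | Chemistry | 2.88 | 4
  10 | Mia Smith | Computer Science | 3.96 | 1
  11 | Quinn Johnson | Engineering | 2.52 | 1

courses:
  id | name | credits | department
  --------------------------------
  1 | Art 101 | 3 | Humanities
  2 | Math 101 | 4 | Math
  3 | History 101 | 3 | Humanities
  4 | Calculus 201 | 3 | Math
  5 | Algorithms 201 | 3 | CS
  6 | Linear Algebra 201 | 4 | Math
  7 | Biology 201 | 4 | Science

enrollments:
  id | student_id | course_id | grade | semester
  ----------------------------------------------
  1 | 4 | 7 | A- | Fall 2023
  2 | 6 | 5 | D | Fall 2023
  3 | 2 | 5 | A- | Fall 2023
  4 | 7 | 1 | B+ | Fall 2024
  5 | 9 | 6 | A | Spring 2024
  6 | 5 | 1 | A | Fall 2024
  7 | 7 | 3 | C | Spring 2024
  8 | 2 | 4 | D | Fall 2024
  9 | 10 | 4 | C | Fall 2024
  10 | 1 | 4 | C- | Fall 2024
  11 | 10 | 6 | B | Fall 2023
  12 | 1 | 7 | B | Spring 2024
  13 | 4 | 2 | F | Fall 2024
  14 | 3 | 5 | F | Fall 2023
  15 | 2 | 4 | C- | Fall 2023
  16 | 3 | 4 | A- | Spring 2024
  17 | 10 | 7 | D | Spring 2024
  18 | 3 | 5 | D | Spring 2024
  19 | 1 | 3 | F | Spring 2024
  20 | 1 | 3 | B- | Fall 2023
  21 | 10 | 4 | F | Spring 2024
SELECT c.id, p.name AS course, c.semester, c.grade FROM enrollments c JOIN courses p ON c.course_id = p.id

Execution result:
id | course | semester | grade
1 | Biology 201 | Fall 2023 | A-
2 | Algorithms 201 | Fall 2023 | D
3 | Algorithms 201 | Fall 2023 | A-
4 | Art 101 | Fall 2024 | B+
5 | Linear Algebra 201 | Spring 2024 | A
6 | Art 101 | Fall 2024 | A
7 | History 101 | Spring 2024 | C
8 | Calculus 201 | Fall 2024 | D
9 | Calculus 201 | Fall 2024 | C
10 | Calculus 201 | Fall 2024 | C-
11 | Linear Algebra 201 | Fall 2023 | B
12 | Biology 201 | Spring 2024 | B
13 | Math 101 | Fall 2024 | F
14 | Algorithms 201 | Fall 2023 | F
15 | Calculus 201 | Fall 2023 | C-
16 | Calculus 201 | Spring 2024 | A-
17 | Biology 201 | Spring 2024 | D
18 | Algorithms 201 | Spring 2024 | D
19 | History 101 | Spring 2024 | F
20 | History 101 | Fall 2023 | B-
21 | Calculus 201 | Spring 2024 | F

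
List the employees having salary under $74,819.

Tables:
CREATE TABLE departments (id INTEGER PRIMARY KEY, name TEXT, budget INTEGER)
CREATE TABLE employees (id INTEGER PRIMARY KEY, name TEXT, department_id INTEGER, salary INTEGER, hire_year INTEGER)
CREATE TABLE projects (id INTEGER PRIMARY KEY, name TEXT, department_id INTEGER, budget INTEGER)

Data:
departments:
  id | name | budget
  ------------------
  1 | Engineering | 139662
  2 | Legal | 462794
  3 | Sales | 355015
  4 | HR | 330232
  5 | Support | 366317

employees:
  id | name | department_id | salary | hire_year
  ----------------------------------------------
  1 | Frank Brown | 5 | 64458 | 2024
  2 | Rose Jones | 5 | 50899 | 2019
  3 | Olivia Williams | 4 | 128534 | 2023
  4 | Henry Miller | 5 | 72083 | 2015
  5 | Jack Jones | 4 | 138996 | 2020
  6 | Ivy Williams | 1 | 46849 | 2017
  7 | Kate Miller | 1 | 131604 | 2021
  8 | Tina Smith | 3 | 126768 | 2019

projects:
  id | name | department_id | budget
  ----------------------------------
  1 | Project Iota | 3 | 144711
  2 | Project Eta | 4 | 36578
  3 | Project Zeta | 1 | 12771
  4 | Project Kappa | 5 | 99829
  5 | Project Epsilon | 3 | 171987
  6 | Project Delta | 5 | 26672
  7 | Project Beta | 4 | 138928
SELECT name, salary FROM employees WHERE salary < 74819

Execution result:
name | salary
Frank Brown | 64458
Rose Jones | 50899
Henry Miller | 72083
Ivy Williams | 46849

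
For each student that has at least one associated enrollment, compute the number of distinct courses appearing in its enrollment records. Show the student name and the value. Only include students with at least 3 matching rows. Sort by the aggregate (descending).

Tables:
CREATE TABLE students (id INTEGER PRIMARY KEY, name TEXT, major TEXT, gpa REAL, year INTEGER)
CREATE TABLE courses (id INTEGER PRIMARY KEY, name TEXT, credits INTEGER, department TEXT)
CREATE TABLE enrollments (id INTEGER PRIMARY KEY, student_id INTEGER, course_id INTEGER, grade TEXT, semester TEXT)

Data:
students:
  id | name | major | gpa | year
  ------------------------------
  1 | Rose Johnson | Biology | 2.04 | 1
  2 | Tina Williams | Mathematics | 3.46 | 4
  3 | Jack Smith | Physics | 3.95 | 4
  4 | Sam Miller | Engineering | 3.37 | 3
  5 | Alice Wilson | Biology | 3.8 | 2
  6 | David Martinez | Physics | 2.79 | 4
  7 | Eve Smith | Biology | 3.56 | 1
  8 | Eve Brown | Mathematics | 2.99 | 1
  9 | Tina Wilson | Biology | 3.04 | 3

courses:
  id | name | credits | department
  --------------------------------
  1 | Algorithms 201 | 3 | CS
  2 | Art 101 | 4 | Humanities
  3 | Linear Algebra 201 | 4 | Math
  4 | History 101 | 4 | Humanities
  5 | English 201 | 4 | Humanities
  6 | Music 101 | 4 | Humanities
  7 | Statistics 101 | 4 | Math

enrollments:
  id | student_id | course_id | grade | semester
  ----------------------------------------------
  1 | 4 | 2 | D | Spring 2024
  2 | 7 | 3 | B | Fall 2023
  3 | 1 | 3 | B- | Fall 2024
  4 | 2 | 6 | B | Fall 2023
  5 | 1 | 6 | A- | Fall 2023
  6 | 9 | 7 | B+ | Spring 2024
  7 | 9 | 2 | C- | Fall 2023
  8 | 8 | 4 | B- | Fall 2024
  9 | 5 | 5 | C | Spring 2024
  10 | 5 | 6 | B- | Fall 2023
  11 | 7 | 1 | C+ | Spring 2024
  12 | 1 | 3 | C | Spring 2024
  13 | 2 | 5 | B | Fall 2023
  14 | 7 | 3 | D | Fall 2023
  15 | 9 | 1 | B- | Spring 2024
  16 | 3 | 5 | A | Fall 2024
SELECT p.name, COUNT(DISTINCT c.course_id) AS distinct_course_count FROM enrollments c JOIN students p ON c.student_id = p.id GROUP BY p.id, p.name HAVING COUNT(*) >= 3 ORDER BY distinct_course_count DESC

Execution result:
name | distinct_course_count
Tina Wilson | 3
Rose Johnson | 2
Eve Smith | 2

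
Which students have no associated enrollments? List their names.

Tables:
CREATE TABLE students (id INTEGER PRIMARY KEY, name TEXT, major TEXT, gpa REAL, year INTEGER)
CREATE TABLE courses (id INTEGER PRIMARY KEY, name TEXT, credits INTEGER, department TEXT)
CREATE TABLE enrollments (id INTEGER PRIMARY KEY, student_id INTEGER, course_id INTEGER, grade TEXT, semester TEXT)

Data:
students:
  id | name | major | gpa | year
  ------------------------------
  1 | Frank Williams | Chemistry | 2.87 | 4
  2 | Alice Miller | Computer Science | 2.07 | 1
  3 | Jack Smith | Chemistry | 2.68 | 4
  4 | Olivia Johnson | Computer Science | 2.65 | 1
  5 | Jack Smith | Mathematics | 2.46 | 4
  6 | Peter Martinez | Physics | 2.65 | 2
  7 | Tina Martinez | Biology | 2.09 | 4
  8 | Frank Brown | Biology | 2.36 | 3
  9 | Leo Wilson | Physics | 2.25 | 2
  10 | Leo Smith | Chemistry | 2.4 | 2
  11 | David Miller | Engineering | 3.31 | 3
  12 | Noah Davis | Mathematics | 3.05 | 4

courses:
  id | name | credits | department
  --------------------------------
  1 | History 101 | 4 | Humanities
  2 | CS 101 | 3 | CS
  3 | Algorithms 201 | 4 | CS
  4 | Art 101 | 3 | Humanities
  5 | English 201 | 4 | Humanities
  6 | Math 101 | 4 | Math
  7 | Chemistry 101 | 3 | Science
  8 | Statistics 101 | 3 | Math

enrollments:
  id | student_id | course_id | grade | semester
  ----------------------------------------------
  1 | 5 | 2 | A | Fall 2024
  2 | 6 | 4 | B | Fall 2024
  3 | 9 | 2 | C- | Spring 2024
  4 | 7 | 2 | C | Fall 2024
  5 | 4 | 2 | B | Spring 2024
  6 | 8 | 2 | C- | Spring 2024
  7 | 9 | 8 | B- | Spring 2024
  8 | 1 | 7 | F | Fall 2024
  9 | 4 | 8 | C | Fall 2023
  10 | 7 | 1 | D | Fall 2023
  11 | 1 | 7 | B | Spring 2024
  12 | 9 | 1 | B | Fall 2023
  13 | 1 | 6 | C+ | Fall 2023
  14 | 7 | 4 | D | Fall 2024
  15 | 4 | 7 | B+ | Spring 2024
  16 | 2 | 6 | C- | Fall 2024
SELECT p.name FROM students p LEFT JOIN enrollments c ON c.student_id = p.id WHERE c.id IS NULL

Execution result:
name
Jack Smith
Leo Smith
David Miller
Noah Davis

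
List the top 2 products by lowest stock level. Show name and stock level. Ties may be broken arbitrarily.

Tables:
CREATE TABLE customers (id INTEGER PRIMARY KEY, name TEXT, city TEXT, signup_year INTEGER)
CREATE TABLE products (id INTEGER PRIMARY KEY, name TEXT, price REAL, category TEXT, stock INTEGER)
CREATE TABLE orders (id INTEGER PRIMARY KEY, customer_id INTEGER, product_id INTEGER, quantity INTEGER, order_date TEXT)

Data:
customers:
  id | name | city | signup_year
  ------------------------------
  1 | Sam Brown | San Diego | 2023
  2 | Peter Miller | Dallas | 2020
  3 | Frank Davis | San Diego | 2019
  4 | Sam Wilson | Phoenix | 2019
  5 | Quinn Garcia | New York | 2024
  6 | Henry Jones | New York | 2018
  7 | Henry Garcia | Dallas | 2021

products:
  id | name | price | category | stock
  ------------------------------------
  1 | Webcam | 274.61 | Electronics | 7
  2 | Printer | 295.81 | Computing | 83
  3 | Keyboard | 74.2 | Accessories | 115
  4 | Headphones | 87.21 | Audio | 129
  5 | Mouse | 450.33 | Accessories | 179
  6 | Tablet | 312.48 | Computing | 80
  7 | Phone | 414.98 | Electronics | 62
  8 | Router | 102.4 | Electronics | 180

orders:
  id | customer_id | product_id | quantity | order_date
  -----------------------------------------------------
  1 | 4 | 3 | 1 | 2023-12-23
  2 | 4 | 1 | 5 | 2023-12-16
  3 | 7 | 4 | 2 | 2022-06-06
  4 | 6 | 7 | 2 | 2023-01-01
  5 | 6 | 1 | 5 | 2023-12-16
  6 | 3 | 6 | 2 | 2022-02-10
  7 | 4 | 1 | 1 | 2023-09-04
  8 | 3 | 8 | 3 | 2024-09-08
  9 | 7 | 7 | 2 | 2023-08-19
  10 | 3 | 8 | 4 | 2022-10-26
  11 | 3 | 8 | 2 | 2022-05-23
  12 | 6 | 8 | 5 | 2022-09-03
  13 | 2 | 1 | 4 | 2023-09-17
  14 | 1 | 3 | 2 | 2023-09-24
SELECT name, stock FROM products ORDER BY stock ASC LIMIT 2

Execution result:
name | stock
Webcam | 7
Phone | 62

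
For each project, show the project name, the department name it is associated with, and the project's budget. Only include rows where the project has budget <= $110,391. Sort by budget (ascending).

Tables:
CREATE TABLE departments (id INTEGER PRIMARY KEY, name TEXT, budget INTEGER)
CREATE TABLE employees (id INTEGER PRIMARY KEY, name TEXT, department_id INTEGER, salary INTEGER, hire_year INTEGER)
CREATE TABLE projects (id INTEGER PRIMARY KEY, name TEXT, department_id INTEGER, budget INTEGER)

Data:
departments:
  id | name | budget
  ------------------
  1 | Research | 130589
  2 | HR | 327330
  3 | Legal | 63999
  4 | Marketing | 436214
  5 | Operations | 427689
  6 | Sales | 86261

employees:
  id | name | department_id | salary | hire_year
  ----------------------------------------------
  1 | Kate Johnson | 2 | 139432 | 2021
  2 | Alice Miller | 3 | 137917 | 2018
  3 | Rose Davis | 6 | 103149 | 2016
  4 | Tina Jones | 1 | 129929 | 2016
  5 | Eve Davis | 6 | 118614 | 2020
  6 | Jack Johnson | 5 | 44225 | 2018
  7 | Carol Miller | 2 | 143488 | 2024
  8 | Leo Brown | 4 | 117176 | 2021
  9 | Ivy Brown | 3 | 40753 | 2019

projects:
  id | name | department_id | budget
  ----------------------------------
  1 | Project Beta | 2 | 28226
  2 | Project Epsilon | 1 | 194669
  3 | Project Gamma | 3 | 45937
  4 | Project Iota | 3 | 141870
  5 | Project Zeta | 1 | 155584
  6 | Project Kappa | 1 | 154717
SELECT c.name, p.name AS department, c.budget FROM projects c JOIN departments p ON c.department_id = p.id WHERE c.budget <= 110391 ORDER BY c.budget ASC

Execution result:
name | department | budget
Project Beta | HR | 28226
Project Gamma | Legal | 45937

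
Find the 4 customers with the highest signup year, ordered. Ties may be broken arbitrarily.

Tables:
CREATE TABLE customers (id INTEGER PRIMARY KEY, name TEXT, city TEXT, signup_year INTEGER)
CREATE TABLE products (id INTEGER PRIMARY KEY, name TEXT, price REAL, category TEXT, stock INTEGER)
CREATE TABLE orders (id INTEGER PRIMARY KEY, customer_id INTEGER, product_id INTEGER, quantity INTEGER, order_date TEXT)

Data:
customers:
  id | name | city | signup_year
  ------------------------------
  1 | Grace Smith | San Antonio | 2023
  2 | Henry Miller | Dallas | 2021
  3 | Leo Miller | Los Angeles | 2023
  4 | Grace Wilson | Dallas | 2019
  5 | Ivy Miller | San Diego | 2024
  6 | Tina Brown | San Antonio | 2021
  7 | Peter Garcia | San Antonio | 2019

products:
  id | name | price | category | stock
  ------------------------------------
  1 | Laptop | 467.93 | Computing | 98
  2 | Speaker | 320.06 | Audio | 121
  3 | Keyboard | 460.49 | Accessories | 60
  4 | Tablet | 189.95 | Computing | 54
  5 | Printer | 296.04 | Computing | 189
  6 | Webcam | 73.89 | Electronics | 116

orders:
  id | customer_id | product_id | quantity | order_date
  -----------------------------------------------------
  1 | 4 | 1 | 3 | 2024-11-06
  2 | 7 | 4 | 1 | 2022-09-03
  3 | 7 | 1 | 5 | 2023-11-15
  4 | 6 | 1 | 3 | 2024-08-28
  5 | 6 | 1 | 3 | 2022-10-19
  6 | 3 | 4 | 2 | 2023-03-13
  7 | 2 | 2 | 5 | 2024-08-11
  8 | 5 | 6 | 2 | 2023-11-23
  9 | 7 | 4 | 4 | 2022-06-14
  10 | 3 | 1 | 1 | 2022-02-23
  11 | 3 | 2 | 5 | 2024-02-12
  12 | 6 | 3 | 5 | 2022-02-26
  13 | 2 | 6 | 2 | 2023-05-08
SELECT name, signup_year FROM customers ORDER BY signup_year DESC LIMIT 4

Execution result:
name | signup_year
Ivy Miller | 2024
Grace Smith | 2023
Leo Miller | 2023
Henry Miller | 2021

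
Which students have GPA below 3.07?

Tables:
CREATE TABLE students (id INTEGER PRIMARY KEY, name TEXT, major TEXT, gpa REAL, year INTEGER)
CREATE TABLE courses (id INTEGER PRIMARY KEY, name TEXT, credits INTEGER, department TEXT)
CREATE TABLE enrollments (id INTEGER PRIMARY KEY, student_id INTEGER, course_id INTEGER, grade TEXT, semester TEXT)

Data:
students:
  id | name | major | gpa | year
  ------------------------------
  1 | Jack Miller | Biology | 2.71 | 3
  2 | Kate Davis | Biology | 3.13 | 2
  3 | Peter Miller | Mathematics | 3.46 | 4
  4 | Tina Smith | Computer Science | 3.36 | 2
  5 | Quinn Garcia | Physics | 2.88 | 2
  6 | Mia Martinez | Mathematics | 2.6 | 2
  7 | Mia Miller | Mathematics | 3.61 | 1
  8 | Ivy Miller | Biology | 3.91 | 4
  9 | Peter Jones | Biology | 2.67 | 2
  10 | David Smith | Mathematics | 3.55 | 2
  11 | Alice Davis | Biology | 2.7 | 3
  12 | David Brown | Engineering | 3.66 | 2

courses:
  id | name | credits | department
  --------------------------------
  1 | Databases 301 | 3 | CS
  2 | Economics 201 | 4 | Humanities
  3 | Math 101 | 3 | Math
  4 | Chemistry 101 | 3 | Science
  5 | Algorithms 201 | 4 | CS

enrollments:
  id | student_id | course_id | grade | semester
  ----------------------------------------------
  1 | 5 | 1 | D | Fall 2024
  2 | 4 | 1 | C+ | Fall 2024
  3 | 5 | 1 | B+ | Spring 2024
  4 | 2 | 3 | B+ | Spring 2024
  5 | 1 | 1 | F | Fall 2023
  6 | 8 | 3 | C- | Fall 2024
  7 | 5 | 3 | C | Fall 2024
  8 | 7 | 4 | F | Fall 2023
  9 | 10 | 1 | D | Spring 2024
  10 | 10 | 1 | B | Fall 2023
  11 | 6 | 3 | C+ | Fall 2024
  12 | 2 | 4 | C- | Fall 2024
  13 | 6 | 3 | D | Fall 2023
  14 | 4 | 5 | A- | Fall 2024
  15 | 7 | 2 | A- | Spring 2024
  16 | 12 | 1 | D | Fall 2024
SELECT name, gpa FROM students WHERE gpa < 3.07

Execution result:
name | gpa
Jack Miller | 2.71
Quinn Garcia | 2.88
Mia Martinez | 2.60
Peter Jones | 2.67
Alice Davis | 2.70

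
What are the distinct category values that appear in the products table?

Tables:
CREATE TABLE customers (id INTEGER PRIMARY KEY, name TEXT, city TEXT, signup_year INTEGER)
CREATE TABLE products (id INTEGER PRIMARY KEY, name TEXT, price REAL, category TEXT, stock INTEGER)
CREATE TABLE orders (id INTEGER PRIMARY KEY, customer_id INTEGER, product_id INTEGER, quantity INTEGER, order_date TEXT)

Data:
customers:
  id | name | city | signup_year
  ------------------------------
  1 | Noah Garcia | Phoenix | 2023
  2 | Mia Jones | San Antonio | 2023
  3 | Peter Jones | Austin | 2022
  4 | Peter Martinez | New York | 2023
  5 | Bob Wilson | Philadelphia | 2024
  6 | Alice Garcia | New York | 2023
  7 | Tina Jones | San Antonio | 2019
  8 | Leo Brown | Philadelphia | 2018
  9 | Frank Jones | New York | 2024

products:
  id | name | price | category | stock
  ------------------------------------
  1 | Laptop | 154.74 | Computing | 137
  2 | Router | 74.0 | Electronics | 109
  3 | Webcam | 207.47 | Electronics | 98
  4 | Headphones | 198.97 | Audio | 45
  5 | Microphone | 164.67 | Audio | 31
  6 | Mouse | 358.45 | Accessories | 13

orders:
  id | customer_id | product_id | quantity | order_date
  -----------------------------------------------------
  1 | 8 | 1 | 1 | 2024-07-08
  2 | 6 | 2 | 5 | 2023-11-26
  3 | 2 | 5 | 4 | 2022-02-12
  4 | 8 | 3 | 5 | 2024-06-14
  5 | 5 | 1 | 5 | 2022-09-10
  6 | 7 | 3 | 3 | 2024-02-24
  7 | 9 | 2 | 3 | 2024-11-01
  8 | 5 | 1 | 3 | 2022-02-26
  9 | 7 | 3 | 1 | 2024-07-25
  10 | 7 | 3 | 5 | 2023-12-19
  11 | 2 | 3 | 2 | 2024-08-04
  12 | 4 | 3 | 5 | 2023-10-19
SELECT DISTINCT category FROM products

Execution result:
category
Computing
Electronics
Audio
Accessories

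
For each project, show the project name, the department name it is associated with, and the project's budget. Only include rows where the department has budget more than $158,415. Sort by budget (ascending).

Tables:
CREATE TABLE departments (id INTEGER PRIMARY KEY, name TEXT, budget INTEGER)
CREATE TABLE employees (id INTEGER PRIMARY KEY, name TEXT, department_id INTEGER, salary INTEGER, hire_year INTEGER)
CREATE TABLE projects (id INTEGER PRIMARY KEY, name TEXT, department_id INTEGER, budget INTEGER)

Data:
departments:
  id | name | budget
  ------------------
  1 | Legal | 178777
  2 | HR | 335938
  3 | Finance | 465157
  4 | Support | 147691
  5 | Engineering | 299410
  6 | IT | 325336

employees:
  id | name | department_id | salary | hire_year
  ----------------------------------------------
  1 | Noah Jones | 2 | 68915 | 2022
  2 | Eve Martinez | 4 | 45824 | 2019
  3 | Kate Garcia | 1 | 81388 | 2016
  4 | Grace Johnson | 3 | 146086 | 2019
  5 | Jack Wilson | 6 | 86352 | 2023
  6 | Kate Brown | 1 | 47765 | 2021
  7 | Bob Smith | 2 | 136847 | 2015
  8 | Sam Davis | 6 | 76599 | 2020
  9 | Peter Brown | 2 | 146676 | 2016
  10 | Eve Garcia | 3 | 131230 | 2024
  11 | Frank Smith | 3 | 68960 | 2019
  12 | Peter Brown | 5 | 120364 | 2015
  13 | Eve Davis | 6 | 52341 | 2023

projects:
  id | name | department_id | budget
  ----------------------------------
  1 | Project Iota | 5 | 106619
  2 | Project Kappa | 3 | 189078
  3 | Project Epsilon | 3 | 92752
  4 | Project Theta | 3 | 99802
SELECT c.name, p.name AS department, c.budget FROM projects c JOIN departments p ON c.department_id = p.id WHERE p.budget > 158415 ORDER BY c.budget ASC

Execution result:
name | department | budget
Project Epsilon | Finance | 92752
Project Theta | Finance | 99802
Project Iota | Engineering | 106619
Project Kappa | Finance | 189078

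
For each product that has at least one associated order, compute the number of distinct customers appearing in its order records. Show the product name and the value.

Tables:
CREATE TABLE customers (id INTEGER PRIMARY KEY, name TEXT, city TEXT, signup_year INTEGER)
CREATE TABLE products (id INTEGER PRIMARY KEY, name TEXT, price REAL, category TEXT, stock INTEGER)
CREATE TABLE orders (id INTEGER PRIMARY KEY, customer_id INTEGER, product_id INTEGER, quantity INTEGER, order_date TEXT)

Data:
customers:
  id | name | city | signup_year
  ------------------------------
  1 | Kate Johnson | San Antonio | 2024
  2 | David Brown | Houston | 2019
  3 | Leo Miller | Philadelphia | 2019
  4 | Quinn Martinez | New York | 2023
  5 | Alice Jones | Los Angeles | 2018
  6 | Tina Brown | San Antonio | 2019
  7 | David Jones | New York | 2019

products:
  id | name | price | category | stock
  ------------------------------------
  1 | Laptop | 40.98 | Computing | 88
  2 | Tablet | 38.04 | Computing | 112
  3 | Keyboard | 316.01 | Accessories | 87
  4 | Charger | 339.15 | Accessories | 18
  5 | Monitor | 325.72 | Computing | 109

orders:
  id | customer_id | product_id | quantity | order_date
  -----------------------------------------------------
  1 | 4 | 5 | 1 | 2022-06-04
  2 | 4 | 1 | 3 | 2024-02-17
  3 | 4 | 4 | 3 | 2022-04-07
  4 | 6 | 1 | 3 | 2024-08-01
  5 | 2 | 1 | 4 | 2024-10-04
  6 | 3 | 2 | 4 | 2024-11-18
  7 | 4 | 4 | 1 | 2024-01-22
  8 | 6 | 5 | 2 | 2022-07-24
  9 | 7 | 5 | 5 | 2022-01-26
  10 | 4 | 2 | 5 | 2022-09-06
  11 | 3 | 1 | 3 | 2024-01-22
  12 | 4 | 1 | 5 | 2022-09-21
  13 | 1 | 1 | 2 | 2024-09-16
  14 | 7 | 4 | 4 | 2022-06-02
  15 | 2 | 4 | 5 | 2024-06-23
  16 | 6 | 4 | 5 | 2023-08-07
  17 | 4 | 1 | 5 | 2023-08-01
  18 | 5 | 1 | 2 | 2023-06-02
SELECT p.name, COUNT(DISTINCT c.customer_id) AS distinct_customer_count FROM orders c JOIN products p ON c.product_id = p.id GROUP BY p.id, p.name

Execution result:
name | distinct_customer_count
Laptop | 6
Tablet | 2
Charger | 4
Monitor | 3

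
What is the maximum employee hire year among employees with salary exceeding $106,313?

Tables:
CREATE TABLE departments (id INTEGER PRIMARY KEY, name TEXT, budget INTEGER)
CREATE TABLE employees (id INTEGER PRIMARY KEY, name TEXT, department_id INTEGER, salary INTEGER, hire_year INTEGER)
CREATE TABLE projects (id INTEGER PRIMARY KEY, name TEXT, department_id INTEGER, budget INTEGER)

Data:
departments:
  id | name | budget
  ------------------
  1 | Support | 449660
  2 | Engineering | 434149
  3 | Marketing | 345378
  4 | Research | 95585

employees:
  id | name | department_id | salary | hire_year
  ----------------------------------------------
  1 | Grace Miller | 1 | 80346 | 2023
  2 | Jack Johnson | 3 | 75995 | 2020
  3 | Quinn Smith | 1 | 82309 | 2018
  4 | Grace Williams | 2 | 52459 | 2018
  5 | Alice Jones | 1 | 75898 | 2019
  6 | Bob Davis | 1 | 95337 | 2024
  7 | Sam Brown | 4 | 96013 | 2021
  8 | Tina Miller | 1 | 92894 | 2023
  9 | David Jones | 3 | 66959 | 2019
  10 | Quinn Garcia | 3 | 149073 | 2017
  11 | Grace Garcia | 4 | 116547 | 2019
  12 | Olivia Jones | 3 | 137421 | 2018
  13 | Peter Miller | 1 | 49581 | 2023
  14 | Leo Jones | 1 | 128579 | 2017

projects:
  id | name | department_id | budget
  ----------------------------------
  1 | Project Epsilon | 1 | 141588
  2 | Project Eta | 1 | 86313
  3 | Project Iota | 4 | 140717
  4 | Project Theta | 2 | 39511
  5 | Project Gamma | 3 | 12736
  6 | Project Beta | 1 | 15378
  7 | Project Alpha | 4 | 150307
SELECT MAX(hire_year) FROM employees WHERE salary > 106313

Execution result:
2019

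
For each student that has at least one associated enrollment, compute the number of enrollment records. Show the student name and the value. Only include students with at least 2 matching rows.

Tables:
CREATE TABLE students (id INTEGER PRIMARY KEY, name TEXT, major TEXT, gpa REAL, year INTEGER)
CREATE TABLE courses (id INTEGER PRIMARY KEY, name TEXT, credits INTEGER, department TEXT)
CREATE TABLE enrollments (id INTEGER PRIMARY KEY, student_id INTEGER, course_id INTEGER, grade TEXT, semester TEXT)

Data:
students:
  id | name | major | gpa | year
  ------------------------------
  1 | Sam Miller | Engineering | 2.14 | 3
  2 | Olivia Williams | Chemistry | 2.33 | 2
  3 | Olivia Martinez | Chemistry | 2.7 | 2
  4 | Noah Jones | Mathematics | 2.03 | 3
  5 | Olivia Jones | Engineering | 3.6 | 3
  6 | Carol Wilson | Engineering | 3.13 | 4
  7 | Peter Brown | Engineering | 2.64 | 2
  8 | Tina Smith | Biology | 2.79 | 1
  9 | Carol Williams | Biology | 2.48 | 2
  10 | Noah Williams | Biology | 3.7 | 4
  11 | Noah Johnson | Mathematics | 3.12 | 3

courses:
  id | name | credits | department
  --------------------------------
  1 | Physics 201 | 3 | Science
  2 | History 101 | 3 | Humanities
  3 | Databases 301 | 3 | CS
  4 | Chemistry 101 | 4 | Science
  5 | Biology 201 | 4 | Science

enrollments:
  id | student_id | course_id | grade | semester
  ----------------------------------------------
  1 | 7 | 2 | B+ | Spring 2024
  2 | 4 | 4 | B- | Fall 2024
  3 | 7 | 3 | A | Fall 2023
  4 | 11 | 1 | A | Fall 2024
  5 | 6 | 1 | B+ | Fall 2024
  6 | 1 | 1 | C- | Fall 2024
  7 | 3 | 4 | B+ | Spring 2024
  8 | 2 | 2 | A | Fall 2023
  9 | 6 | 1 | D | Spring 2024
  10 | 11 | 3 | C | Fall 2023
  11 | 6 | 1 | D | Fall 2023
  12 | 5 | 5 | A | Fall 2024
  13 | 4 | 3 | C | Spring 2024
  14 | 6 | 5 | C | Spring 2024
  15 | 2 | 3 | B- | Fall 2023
SELECT p.name, COUNT(*) AS n FROM enrollments c JOIN students p ON c.student_id = p.id GROUP BY p.id, p.name HAVING COUNT(*) >= 2

Execution result:
name | n
Olivia Williams | 2
Noah Jones | 2
Carol Wilson | 4
Peter Brown | 2
Noah Johnson | 2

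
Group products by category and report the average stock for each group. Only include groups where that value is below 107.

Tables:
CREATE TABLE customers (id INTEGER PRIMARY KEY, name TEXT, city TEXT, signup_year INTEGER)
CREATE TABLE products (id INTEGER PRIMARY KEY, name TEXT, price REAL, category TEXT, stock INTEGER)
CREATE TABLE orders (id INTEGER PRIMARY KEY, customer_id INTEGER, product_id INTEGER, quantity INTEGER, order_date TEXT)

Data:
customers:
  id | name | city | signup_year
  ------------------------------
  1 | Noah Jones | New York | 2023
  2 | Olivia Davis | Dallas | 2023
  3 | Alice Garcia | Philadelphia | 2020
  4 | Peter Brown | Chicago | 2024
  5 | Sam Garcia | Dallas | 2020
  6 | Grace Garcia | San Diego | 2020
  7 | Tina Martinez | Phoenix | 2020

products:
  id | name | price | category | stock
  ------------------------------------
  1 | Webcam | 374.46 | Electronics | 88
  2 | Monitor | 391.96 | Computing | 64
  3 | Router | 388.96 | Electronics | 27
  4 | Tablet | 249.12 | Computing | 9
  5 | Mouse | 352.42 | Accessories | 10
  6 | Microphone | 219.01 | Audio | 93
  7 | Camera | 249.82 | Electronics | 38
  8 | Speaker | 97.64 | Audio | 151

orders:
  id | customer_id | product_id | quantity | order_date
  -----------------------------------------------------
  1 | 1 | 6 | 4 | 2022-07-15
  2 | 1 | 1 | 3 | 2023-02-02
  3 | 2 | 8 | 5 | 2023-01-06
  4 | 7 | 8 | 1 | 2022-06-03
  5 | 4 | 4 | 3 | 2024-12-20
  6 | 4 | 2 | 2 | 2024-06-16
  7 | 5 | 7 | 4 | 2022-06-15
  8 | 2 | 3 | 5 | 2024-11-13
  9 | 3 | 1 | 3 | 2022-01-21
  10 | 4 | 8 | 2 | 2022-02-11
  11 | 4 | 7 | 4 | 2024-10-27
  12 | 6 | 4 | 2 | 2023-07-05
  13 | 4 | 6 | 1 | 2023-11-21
SELECT category, AVG(stock) AS avg_stock FROM products GROUP BY category HAVING AVG(stock) < 107

Execution result:
category | avg_stock
Accessories | 10.00
Computing | 36.50
Electronics | 51.00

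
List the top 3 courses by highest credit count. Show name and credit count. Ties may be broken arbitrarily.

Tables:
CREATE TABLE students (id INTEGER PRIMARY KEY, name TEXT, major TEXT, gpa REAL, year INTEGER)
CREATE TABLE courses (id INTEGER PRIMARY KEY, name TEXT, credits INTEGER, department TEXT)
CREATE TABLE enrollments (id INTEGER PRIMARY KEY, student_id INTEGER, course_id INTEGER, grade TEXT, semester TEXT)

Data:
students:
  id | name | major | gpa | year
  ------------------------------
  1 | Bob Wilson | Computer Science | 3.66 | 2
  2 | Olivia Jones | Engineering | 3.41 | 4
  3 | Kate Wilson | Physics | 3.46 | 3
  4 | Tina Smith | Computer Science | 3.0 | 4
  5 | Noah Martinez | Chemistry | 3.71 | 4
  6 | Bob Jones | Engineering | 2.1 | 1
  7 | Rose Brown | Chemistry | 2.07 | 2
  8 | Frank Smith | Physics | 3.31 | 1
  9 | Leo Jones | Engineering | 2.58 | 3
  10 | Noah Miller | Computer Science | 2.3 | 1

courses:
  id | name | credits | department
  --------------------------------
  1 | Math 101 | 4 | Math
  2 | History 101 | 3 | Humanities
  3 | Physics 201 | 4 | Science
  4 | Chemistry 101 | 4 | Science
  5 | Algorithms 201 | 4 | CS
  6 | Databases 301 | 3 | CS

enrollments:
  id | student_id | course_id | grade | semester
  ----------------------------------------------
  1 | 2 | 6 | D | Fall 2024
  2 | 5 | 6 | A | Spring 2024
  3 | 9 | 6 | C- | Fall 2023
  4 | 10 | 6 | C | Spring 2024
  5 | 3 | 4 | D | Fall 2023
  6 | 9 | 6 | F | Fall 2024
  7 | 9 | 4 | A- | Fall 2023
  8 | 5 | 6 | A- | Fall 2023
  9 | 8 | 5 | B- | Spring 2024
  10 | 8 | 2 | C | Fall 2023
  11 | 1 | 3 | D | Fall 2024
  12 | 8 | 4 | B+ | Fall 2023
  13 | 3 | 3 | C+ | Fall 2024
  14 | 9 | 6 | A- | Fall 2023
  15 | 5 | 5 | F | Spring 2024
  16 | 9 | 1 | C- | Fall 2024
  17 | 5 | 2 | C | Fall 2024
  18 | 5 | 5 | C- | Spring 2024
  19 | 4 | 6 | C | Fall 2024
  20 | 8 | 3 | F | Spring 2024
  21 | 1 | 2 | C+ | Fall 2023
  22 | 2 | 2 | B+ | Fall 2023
SELECT name, credits FROM courses ORDER BY credits DESC LIMIT 3

Execution result:
name | credits
Math 101 | 4
Physics 201 | 4
Chemistry 101 | 4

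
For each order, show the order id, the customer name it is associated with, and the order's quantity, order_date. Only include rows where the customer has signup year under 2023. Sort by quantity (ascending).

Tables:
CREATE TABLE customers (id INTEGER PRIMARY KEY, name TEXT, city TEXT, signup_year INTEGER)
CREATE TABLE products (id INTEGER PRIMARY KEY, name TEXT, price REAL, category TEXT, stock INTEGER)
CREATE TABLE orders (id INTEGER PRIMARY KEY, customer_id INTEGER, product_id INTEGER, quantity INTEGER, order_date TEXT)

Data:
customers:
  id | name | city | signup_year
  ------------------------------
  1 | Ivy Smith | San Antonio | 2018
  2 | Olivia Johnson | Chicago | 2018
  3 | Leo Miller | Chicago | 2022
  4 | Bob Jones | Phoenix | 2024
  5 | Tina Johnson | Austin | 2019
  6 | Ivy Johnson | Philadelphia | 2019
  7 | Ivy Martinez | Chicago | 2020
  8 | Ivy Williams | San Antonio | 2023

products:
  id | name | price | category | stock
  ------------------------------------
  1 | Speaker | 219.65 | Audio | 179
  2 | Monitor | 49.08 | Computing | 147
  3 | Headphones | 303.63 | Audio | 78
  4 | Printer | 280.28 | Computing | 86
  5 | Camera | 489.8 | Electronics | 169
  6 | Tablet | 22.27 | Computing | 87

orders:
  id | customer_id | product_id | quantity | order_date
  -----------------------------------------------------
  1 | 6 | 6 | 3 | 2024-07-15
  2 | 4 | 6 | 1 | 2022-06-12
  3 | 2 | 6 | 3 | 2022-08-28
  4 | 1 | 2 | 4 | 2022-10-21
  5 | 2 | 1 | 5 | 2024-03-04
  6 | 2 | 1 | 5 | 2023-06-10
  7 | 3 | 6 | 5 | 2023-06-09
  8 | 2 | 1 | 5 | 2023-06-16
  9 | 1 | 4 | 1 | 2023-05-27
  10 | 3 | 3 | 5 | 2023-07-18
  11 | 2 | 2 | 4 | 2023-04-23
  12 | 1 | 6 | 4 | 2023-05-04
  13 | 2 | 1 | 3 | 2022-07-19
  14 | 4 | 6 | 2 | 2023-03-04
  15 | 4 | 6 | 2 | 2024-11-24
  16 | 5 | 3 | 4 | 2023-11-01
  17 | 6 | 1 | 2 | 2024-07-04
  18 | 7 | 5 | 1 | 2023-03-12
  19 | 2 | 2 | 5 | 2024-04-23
SELECT c.id, p.name AS customer, c.quantity, c.order_date FROM orders c JOIN customers p ON c.customer_id = p.id WHERE p.signup_year < 2023 ORDER BY c.quantity ASC

Execution result:
id | customer | quantity | order_date
9 | Ivy Smith | 1 | 2023-05-27
18 | Ivy Martinez | 1 | 2023-03-12
17 | Ivy Johnson | 2 | 2024-07-04
1 | Ivy Johnson | 3 | 2024-07-15
3 | Olivia Johnson | 3 | 2022-08-28
13 | Olivia Johnson | 3 | 2022-07-19
4 | Ivy Smith | 4 | 2022-10-21
11 | Olivia Johnson | 4 | 2023-04-23
12 | Ivy Smith | 4 | 2023-05-04
16 | Tina Johnson | 4 | 2023-11-01
5 | Olivia Johnson | 5 | 2024-03-04
6 | Olivia Johnson | 5 | 2023-06-10
7 | Leo Miller | 5 | 2023-06-09
8 | Olivia Johnson | 5 | 2023-06-16
10 | Leo Miller | 5 | 2023-07-18
19 | Olivia Johnson | 5 | 2024-04-23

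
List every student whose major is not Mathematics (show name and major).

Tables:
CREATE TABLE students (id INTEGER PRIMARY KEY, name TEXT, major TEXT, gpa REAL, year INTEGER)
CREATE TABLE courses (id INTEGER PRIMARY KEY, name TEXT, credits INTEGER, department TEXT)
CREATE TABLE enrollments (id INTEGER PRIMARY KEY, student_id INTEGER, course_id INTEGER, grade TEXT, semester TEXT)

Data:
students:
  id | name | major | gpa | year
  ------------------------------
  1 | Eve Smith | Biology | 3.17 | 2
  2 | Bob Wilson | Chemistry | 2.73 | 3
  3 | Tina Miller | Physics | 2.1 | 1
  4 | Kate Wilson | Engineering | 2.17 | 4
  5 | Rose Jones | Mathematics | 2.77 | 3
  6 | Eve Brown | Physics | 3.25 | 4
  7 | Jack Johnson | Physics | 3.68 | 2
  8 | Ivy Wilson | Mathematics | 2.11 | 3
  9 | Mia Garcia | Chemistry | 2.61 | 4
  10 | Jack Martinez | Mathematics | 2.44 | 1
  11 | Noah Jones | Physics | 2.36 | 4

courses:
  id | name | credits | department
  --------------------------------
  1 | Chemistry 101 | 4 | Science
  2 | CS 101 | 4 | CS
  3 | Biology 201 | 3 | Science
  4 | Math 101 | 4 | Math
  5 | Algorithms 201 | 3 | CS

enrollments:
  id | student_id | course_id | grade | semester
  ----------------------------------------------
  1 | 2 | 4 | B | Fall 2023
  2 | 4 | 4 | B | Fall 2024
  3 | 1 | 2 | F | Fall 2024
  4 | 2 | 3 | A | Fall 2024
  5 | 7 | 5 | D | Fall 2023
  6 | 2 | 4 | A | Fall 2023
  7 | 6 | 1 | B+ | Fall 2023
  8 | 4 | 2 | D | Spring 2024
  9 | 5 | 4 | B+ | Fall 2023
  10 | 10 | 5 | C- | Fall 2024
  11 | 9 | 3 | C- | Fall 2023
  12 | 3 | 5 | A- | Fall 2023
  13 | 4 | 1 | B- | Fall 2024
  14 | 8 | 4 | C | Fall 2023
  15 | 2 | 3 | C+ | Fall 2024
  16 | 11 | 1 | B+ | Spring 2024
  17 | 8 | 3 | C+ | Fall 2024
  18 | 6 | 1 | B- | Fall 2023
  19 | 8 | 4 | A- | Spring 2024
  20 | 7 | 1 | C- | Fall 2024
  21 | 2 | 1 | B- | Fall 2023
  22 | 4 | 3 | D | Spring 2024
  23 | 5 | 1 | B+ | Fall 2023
SELECT name, major FROM students WHERE major <> 'Mathematics'

Execution result:
name | major
Eve Smith | Biology
Bob Wilson | Chemistry
Tina Miller | Physics
Kate Wilson | Engineering
Eve Brown | Physics
Jack Johnson | Physics
Mia Garcia | Chemistry
Noah Jones | Physics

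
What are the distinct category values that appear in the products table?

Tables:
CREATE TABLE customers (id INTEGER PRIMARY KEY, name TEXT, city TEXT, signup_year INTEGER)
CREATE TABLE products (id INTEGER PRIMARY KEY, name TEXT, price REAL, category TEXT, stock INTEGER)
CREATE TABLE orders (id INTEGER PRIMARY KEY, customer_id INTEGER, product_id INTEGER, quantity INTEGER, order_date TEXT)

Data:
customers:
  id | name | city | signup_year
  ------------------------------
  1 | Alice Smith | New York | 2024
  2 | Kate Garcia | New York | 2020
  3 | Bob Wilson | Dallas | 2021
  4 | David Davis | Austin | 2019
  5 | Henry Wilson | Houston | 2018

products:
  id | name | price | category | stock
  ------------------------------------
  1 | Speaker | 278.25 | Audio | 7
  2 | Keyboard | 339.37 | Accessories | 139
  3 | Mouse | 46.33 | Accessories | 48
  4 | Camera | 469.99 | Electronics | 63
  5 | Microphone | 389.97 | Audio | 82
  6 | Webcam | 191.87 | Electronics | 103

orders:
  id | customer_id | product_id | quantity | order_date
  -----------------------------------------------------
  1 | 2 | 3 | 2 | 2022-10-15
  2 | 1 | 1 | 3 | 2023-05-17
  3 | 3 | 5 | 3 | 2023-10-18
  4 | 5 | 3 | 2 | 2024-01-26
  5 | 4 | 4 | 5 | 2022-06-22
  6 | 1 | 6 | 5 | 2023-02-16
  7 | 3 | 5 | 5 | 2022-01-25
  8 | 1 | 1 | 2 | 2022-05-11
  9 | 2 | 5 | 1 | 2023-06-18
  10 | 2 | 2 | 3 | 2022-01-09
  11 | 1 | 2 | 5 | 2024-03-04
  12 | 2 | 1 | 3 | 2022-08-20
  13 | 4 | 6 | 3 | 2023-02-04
SELECT DISTINCT category FROM products

Execution result:
category
Audio
Accessories
Electronics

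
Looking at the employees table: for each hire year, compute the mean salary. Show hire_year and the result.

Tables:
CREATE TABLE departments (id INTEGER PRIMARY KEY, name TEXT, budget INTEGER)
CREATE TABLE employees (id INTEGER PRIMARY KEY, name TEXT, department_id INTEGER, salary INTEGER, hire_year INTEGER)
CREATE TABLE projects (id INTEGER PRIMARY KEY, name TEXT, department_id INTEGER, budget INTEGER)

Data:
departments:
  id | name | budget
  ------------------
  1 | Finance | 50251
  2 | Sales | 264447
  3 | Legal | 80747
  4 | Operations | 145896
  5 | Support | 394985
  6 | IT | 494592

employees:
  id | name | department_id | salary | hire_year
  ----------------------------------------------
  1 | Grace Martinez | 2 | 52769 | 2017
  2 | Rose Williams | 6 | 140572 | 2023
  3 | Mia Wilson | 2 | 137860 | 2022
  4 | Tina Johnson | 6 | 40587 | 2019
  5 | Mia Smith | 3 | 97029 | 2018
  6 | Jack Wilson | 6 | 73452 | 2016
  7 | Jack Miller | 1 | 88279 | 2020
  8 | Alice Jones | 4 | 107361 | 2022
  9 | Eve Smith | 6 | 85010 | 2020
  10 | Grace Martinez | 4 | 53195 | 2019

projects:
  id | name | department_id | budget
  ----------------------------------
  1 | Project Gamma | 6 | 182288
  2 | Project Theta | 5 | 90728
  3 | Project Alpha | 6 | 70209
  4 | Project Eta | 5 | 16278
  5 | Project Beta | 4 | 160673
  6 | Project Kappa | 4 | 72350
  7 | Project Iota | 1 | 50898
SELECT hire_year, AVG(salary) AS avg_salary FROM employees GROUP BY hire_year

Execution result:
hire_year | avg_salary
2016 | 73452.00
2017 | 52769.00
2018 | 97029.00
2019 | 46891.00
2020 | 86644.50
2022 | 122610.50
2023 | 140572.00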